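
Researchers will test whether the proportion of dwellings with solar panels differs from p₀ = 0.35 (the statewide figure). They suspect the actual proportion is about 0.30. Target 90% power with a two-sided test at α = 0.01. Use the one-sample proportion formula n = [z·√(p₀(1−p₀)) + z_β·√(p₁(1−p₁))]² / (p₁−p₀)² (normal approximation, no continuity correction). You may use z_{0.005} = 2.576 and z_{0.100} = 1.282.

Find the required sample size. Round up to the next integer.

n = 1320

n = [z_{α/2}·√(p₀q₀) + z_β·√(p₁q₁)]² / (p₁ − p₀)²
  = [2.576·√(0.35·0.65) + 1.282·√(0.30·0.70)]² / (-0.05)²
  = [2.576·0.4770 + 1.282·0.4583]² / 0.0025
  = [1.8162]² / 0.0025
  = 1319.37
Round up → n = 1320.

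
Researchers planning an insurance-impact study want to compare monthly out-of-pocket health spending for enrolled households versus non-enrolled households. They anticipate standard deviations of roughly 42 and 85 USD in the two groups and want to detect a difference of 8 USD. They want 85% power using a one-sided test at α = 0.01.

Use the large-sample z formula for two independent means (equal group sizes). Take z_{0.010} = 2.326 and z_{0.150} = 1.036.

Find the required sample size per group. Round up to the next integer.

n = 1588 per group

n = (z_α + z_β)² · (σ₁² + σ₂²) / δ²
  = (2.326 + 1.036)² · (42² + 85² = 8989) / 8²
  = 11.3030 · 8989 / 64
  = 1587.55
Round up → n = 1588 per group.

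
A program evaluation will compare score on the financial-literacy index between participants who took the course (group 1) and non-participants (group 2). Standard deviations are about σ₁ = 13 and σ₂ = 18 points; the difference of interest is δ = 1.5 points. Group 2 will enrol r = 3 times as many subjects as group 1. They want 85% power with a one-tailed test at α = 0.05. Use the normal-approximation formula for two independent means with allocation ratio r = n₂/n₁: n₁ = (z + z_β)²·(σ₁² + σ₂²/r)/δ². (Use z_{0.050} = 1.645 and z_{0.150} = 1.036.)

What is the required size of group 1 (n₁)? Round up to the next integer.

n₁ = (z_α + z_β)² · (σ₁² + σ₂²/r) / δ²
   = (1.645 + 1.036)² · (13² + 18²/3) / 1.5²
   = 7.1878 · (169 + 108) / 2.25
   = 7.1878 · 277 / 2.25
   = 884.89
Round up → n₁ = 885; n₂ = r·n₁ = 3 × 885 = 2655.

n₁ = 885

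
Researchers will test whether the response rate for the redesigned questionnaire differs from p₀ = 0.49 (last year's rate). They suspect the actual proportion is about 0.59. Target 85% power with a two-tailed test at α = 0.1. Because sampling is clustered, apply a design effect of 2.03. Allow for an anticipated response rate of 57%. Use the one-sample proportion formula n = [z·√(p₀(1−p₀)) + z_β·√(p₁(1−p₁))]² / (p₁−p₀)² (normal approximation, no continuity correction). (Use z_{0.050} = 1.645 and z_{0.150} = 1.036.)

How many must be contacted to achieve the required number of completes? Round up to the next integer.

n = [z_{α/2}·√(p₀q₀) + z_β·√(p₁q₁)]² / (p₁ − p₀)²
  = [1.645·√(0.49·0.51) + 1.036·√(0.59·0.41)]² / (0.10)²
  = [1.645·0.4999 + 1.036·0.4918]² / 0.0100
  = [1.3319]² / 0.0100
  = 177.39
Design effect: 2.03 × 177.39 = 360.10.
Adjust for 57% response: 360.10 / 0.57 = 631.75.
Round up → n = 632.

n = 632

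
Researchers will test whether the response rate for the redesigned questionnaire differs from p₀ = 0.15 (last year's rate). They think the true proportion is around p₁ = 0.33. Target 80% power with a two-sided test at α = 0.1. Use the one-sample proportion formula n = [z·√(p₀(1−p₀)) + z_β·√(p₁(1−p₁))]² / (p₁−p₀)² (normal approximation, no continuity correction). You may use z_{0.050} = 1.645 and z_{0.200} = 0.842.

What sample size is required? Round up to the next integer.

n = [z_{α/2}·√(p₀q₀) + z_β·√(p₁q₁)]² / (p₁ − p₀)²
  = [1.645·√(0.15·0.85) + 0.842·√(0.33·0.67)]² / (0.18)²
  = [1.645·0.3571 + 0.842·0.4702]² / 0.0324
  = [0.9833]² / 0.0324
  = 29.84
Round up → n = 30.

n = 30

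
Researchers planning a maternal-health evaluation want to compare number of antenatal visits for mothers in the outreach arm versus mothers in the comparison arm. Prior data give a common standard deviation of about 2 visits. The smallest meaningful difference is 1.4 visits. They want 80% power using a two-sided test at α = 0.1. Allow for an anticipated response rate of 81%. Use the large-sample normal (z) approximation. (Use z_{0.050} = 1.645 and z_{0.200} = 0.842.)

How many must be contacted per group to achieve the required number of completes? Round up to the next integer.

n = 32 per group

n = (z_{α/2} + z_β)² · (σ₁² + σ₂²) / δ²
  = (1.645 + 0.842)² · (2·2² = 8) / 1.4²
  = 6.1852 · 8 / 1.96
  = 25.25
Adjust for 81% response: 25.25 / 0.81 = 31.17.
Round up → n = 32 per group.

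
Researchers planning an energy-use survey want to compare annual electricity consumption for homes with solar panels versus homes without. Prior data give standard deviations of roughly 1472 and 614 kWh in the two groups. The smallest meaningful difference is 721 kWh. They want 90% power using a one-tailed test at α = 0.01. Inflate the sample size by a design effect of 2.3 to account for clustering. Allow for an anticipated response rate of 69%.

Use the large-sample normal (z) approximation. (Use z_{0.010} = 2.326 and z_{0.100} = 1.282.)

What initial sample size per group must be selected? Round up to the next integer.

n = 213 per group

n = (z_α + z_β)² · (σ₁² + σ₂²) / δ²
  = (2.326 + 1.282)² · (1472² + 614² = 2543780) / 721²
  = 13.0177 · 2543780 / 519841
  = 63.70
Design effect: 2.3 × 63.70 = 146.51.
Adjust for 69% response: 146.51 / 0.69 = 212.33.
Round up → n = 213 per group.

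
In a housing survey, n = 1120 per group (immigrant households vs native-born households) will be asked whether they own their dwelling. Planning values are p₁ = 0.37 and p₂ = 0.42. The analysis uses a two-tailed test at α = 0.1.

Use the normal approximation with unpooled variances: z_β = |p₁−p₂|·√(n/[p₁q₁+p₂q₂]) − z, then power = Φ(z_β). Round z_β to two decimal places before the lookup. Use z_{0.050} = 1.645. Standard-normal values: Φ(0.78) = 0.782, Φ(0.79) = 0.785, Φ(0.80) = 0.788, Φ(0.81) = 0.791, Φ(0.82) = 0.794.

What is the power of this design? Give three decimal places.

Power ≈ 0.782

z_β = |p₁−p₂|·√(n/[p₁q₁+p₂q₂]) − z_{α/2}
    = 0.05 · √(1120/0.4767) − 1.645
    = 0.05 · 48.4715 − 1.645
    = 2.4236 − 1.645 = 0.7786 → 0.78
Power = Φ(0.78) = 0.782.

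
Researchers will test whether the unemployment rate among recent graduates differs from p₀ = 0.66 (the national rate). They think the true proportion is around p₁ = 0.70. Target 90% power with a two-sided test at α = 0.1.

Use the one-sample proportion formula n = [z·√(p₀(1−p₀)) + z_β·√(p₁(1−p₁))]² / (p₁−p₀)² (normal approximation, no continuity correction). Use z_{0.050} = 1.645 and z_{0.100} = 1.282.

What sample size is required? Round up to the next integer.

n = [z_{α/2}·√(p₀q₀) + z_β·√(p₁q₁)]² / (p₁ − p₀)²
  = [1.645·√(0.66·0.34) + 1.282·√(0.70·0.30)]² / (0.04)²
  = [1.645·0.4737 + 1.282·0.4583]² / 0.0016
  = [1.3667]² / 0.0016
  = 1167.48
Round up → n = 1168.

n = 1168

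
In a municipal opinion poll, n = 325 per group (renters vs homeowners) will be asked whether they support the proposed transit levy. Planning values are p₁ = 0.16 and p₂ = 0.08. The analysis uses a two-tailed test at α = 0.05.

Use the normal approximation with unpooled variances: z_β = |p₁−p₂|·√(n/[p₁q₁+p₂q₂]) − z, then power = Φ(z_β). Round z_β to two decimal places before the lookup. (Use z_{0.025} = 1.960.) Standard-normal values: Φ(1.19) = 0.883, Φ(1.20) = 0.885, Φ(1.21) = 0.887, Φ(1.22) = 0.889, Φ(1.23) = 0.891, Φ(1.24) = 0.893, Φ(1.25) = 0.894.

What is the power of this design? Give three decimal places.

Power ≈ 0.885

z_β = |p₁−p₂|·√(n/[p₁q₁+p₂q₂]) − z_{α/2}
    = 0.08 · √(325/0.2080) − 1.960
    = 0.08 · 39.5285 − 1.960
    = 3.1623 − 1.960 = 1.2023 → 1.20
Power = Φ(1.20) = 0.885.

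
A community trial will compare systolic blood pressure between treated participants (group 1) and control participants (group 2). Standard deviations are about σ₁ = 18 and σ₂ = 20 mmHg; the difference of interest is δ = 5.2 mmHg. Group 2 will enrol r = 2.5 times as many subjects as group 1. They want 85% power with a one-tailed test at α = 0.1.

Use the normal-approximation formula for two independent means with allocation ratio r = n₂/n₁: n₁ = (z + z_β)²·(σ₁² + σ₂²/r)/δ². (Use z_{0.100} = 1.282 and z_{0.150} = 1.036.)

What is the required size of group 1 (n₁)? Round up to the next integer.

n₁ = (z_α + z_β)² · (σ₁² + σ₂²/r) / δ²
   = (1.282 + 1.036)² · (18² + 20²/2.5) / 5.2²
   = 5.3731 · (324 + 160) / 27.04
   = 5.3731 · 484 / 27.04
   = 96.18
Round up → n₁ = 97; n₂ = r·n₁ = 2.5 × 97 = 243.

n₁ = 97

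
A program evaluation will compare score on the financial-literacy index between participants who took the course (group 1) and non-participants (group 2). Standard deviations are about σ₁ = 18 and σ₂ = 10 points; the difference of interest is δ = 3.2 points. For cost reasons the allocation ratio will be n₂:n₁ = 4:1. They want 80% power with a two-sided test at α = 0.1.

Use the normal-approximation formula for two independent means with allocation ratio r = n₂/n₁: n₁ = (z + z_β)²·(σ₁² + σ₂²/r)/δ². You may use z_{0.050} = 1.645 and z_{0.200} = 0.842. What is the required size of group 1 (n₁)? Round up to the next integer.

n₁ = (z_{α/2} + z_β)² · (σ₁² + σ₂²/r) / δ²
   = (1.645 + 0.842)² · (18² + 10²/4) / 3.2²
   = 6.1852 · (324 + 25) / 10.24
   = 6.1852 · 349 / 10.24
   = 210.80
Round up → n₁ = 211; n₂ = r·n₁ = 4 × 211 = 844.

n₁ = 211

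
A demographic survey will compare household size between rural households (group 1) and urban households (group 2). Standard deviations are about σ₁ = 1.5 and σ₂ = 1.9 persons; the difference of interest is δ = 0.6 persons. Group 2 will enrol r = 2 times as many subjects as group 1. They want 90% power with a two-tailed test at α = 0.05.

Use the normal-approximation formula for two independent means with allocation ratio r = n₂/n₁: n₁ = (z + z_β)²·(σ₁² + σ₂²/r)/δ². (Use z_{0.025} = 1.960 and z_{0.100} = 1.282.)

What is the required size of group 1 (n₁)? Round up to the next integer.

n₁ = (z_{α/2} + z_β)² · (σ₁² + σ₂²/r) / δ²
   = (1.960 + 1.282)² · (1.5² + 1.9²/2) / 0.6²
   = 10.5106 · (2.25 + 1.805) / 0.36
   = 10.5106 · 4.055 / 0.36
   = 118.39
Round up → n₁ = 119; n₂ = r·n₁ = 2 × 119 = 238.

n₁ = 119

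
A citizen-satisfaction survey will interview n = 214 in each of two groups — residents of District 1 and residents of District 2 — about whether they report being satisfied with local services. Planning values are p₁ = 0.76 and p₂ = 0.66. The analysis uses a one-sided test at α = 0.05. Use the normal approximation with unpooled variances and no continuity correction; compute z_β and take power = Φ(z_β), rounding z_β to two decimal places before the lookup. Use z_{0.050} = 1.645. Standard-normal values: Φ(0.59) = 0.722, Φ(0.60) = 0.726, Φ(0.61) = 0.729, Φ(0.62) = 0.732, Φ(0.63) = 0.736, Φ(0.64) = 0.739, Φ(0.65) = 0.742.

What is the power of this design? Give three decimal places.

Power ≈ 0.742

z_β = |p₁−p₂|·√(n/[p₁q₁+p₂q₂]) − z_α
    = 0.10 · √(214/0.4068) − 1.645
    = 0.10 · 22.9359 − 1.645
    = 2.2936 − 1.645 = 0.6486 → 0.65
Power = Φ(0.65) = 0.742.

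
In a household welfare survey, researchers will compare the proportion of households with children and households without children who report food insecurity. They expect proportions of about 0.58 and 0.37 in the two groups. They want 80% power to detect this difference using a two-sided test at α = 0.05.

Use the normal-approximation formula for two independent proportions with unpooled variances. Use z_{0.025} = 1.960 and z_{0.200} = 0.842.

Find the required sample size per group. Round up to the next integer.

n = 85 per group

n = (z_{α/2} + z_β)² · [p₁(1−p₁) + p₂(1−p₂)] / (p₁ − p₂)²
  = (1.960 + 0.842)² · (0.58·0.42 + 0.37·0.63) / (0.21)²
  = (2.802)² · (0.2436 + 0.2331) / 0.0441
  = 7.8512 · 0.4767 / 0.0441
  = 84.87
Round up → n = 85 per group.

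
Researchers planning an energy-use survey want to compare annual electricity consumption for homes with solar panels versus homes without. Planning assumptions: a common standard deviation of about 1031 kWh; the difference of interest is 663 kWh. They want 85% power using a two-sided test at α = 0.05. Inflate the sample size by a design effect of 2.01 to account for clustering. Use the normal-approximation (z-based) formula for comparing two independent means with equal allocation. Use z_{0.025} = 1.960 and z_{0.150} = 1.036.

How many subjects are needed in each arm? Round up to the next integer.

n = (z_{α/2} + z_β)² · (σ₁² + σ₂²) / δ²
  = (1.960 + 1.036)² · (2·1031² = 2125922) / 663²
  = 8.9760 · 2125922 / 439569
  = 43.41
Design effect: 2.01 × 43.41 = 87.26.
Round up → n = 88 per group.

n = 88 per group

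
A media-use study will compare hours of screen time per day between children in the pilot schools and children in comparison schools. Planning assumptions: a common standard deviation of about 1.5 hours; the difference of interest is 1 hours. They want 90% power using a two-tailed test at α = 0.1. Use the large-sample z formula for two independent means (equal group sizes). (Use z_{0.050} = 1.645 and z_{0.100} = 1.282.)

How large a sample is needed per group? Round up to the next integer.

n = 39 per group

n = (z_{α/2} + z_β)² · (σ₁² + σ₂²) / δ²
  = (1.645 + 1.282)² · (2·1.5² = 4.5) / 1²
  = 8.5673 · 4.5 / 1
  = 38.55
Round up → n = 39 per group.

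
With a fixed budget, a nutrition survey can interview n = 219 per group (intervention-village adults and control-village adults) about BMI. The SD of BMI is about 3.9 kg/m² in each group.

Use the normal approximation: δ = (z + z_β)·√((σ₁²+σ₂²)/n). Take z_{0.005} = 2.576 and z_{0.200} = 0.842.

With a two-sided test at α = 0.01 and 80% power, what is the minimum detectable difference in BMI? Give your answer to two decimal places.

δ = (z_{α/2} + z_β) · √((σ₁²+σ₂²)/n)
  = (2.576 + 0.842) · √(30.42/219)
  = 3.418 · √0.1389
  = 3.418 · 0.3727
  = 1.2739

Minimum detectable difference ≈ 1.27 kg/m²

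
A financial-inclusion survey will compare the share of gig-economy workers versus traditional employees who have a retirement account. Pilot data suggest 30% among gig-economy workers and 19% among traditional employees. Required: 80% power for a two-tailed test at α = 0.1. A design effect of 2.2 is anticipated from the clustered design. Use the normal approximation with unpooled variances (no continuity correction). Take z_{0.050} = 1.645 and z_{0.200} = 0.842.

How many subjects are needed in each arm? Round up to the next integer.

n = (z_{α/2} + z_β)² · [p₁(1−p₁) + p₂(1−p₂)] / (p₁ − p₂)²
  = (1.645 + 0.842)² · (0.30·0.70 + 0.19·0.81) / (0.11)²
  = (2.487)² · (0.2100 + 0.1539) / 0.0121
  = 6.1852 · 0.3639 / 0.0121
  = 186.02
Design effect: 2.2 × 186.02 = 409.23.
Round up → n = 410 per group.

n = 410 per group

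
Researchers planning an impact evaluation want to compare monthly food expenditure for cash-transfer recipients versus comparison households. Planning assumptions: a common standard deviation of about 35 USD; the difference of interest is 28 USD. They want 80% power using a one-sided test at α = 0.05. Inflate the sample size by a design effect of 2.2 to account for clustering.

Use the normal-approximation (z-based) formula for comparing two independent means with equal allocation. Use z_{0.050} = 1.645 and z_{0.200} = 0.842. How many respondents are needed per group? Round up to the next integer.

n = 43 per group

n = (z_α + z_β)² · (σ₁² + σ₂²) / δ²
  = (1.645 + 0.842)² · (2·35² = 2450) / 28²
  = 6.1852 · 2450 / 784
  = 19.33
Design effect: 2.2 × 19.33 = 42.52.
Round up → n = 43 per group.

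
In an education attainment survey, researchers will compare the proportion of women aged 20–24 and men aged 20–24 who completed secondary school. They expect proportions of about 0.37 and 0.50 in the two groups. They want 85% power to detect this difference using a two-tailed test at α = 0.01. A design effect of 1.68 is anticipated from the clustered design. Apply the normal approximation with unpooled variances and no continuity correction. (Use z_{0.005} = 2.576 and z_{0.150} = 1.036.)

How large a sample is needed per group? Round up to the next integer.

n = (z_{α/2} + z_β)² · [p₁(1−p₁) + p₂(1−p₂)] / (p₁ − p₂)²
  = (2.576 + 1.036)² · (0.37·0.63 + 0.50·0.50) / (-0.13)²
  = (3.612)² · (0.2331 + 0.2500) / 0.0169
  = 13.0465 · 0.4831 / 0.0169
  = 372.95
Design effect: 1.68 × 372.95 = 626.55.
Round up → n = 627 per group.

n = 627 per group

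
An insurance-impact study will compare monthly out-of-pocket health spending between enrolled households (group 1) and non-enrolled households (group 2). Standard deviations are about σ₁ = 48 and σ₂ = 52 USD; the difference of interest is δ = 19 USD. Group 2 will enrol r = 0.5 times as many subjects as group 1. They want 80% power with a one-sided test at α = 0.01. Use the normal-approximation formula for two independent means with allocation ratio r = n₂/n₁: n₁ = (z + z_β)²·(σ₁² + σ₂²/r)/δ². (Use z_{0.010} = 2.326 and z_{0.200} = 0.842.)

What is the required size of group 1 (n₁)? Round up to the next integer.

n₁ = 215

n₁ = (z_α + z_β)² · (σ₁² + σ₂²/r) / δ²
   = (2.326 + 0.842)² · (48² + 52²/0.5) / 19²
   = 10.0362 · (2304 + 5408) / 361
   = 10.0362 · 7712 / 361
   = 214.40
Round up → n₁ = 215; n₂ = r·n₁ = 0.5 × 215 = 108.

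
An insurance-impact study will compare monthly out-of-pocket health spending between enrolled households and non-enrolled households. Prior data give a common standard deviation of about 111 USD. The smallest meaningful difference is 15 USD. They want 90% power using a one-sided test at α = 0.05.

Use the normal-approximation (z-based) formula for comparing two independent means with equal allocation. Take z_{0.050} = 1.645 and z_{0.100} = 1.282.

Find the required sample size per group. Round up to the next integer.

n = (z_α + z_β)² · (σ₁² + σ₂²) / δ²
  = (1.645 + 1.282)² · (2·111² = 24642) / 15²
  = 8.5673 · 24642 / 225
  = 938.29
Round up → n = 939 per group.

n = 939 per group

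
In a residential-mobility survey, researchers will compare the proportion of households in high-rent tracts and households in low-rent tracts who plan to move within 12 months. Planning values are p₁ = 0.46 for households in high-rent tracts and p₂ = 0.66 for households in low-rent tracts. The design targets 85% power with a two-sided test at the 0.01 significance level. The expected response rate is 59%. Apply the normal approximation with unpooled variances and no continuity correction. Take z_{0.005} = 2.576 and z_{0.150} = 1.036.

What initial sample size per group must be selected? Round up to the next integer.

n = 262 per group

n = (z_{α/2} + z_β)² · [p₁(1−p₁) + p₂(1−p₂)] / (p₁ − p₂)²
  = (2.576 + 1.036)² · (0.46·0.54 + 0.66·0.34) / (-0.20)²
  = (3.612)² · (0.2484 + 0.2244) / 0.0400
  = 13.0465 · 0.4728 / 0.0400
  = 154.21
Adjust for 59% response: 154.21 / 0.59 = 261.37.
Round up → n = 262 per group.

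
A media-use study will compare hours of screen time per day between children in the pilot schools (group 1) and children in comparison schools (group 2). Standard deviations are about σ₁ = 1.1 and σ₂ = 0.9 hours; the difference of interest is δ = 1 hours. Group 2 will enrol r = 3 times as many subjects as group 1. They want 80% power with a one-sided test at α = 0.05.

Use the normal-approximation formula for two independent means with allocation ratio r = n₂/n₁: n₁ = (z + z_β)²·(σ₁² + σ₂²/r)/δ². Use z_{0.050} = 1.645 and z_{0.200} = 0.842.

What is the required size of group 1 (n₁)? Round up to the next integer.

n₁ = 10

n₁ = (z_α + z_β)² · (σ₁² + σ₂²/r) / δ²
   = (1.645 + 0.842)² · (1.1² + 0.9²/3) / 1²
   = 6.1852 · (1.21 + 0.27) / 1
   = 6.1852 · 1.48 / 1
   = 9.15
Round up → n₁ = 10; n₂ = r·n₁ = 3 × 10 = 30.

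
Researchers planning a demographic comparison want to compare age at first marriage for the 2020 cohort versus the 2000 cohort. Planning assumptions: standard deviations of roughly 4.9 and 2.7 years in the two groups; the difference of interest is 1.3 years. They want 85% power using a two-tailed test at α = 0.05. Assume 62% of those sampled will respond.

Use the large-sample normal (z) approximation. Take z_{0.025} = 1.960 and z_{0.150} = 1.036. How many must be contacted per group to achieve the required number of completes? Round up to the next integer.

n = (z_{α/2} + z_β)² · (σ₁² + σ₂²) / δ²
  = (1.960 + 1.036)² · (4.9² + 2.7² = 31.3) / 1.3²
  = 8.9760 · 31.3 / 1.69
  = 166.24
Adjust for 62% response: 166.24 / 0.62 = 268.13.
Round up → n = 269 per group.

n = 269 per group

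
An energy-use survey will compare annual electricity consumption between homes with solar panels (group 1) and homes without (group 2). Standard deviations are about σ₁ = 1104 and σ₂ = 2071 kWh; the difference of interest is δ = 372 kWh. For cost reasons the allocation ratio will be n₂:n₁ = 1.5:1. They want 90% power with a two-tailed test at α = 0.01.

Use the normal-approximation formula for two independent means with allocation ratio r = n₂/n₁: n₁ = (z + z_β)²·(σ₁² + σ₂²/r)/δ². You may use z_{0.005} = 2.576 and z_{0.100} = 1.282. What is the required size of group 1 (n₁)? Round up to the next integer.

n₁ = 439

n₁ = (z_{α/2} + z_β)² · (σ₁² + σ₂²/r) / δ²
   = (2.576 + 1.282)² · (1104² + 2071²/1.5) / 372²
   = 14.8842 · (1218816 + 2859360.7) / 138384
   = 14.8842 · 4078176.7 / 138384
   = 438.64
Round up → n₁ = 439; n₂ = r·n₁ = 1.5 × 439 = 659.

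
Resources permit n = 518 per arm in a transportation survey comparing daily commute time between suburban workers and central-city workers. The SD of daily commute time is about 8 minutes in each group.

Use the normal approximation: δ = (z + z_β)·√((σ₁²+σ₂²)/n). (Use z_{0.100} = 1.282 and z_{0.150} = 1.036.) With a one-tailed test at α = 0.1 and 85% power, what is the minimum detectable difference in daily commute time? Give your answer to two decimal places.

δ = (z_α + z_β) · √((σ₁²+σ₂²)/n)
  = (1.282 + 1.036) · √(128/518)
  = 2.318 · √0.2471
  = 2.318 · 0.4971
  = 1.1523

Minimum detectable difference ≈ 1.15 minutes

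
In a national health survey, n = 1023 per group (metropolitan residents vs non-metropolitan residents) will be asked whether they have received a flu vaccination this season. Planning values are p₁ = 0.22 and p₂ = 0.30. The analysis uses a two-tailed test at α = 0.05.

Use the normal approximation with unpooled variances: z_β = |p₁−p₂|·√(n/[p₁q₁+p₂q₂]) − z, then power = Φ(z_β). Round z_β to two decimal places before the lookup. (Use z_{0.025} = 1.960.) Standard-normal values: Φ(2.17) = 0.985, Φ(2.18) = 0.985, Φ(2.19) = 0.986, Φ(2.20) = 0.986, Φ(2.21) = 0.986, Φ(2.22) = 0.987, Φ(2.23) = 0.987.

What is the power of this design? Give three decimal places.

z_β = |p₁−p₂|·√(n/[p₁q₁+p₂q₂]) − z_{α/2}
    = 0.08 · √(1023/0.3816) − 1.960
    = 0.08 · 51.7766 − 1.960
    = 4.1421 − 1.960 = 2.1821 → 2.18
Power = Φ(2.18) = 0.985.

Power ≈ 0.985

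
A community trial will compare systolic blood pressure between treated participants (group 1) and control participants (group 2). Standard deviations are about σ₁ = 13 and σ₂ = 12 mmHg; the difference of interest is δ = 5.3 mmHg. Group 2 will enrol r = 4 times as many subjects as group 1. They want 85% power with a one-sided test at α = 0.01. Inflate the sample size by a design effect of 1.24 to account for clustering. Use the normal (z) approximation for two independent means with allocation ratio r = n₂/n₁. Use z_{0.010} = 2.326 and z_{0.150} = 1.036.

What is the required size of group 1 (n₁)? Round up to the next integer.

n₁ = 103

n₁ = (z_α + z_β)² · (σ₁² + σ₂²/r) / δ²
   = (2.326 + 1.036)² · (13² + 12²/4) / 5.3²
   = 11.3030 · (169 + 36) / 28.09
   = 11.3030 · 205 / 28.09
   = 82.49
Design effect: 1.24 × 82.49 = 102.29.
Round up → n₁ = 103; n₂ = r·n₁ = 4 × 103 = 412.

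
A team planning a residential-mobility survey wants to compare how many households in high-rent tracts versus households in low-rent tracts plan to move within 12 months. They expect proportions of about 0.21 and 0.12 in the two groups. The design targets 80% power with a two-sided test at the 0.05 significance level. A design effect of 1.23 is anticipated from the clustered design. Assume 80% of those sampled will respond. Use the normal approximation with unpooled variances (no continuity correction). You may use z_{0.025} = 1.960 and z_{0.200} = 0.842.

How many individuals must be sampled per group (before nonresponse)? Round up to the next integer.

n = 405 per group

n = (z_{α/2} + z_β)² · [p₁(1−p₁) + p₂(1−p₂)] / (p₁ − p₂)²
  = (1.960 + 0.842)² · (0.21·0.79 + 0.12·0.88) / (0.09)²
  = (2.802)² · (0.1659 + 0.1056) / 0.0081
  = 7.8512 · 0.2715 / 0.0081
  = 263.16
Design effect: 1.23 × 263.16 = 323.69.
Adjust for 80% response: 323.69 / 0.80 = 404.61.
Round up → n = 405 per group.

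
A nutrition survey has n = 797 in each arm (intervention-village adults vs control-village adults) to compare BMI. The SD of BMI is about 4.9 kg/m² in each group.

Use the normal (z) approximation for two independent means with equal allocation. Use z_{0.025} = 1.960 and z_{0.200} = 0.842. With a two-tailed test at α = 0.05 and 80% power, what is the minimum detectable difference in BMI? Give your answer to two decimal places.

δ = (z_{α/2} + z_β) · √((σ₁²+σ₂²)/n)
  = (1.960 + 0.842) · √(48.02/797)
  = 2.802 · √0.06025
  = 2.802 · 0.2455
  = 0.6878

Minimum detectable difference ≈ 0.69 kg/m²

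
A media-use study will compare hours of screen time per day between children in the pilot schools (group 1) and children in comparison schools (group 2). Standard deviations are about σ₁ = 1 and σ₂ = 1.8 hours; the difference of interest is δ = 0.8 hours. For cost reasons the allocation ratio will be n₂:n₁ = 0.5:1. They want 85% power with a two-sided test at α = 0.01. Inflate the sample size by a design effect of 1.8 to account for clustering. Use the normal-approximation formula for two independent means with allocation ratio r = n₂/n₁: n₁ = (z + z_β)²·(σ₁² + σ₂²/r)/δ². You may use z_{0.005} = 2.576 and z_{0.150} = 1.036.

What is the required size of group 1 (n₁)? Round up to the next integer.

n₁ = 275

n₁ = (z_{α/2} + z_β)² · (σ₁² + σ₂²/r) / δ²
   = (2.576 + 1.036)² · (1² + 1.8²/0.5) / 0.8²
   = 13.0465 · (1 + 6.48) / 0.64
   = 13.0465 · 7.48 / 0.64
   = 152.48
Design effect: 1.8 × 152.48 = 274.47.
Round up → n₁ = 275; n₂ = r·n₁ = 0.5 × 275 = 138.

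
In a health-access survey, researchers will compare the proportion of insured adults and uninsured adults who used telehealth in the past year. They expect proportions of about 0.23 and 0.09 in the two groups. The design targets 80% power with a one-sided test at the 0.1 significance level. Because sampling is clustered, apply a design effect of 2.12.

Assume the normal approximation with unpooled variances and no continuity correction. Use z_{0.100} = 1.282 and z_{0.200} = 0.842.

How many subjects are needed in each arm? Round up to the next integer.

n = (z_α + z_β)² · [p₁(1−p₁) + p₂(1−p₂)] / (p₁ − p₂)²
  = (1.282 + 0.842)² · (0.23·0.77 + 0.09·0.91) / (0.14)²
  = (2.124)² · (0.1771 + 0.0819) / 0.0196
  = 4.5114 · 0.2590 / 0.0196
  = 59.61
Design effect: 2.12 × 59.61 = 126.38.
Round up → n = 127 per group.

n = 127 per group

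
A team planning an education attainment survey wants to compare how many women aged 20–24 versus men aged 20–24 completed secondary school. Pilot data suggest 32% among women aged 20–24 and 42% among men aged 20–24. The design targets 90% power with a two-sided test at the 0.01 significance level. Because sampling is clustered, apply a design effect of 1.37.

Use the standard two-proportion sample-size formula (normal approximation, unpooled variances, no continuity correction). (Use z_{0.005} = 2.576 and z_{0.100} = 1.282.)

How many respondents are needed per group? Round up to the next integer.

n = 941 per group

n = (z_{α/2} + z_β)² · [p₁(1−p₁) + p₂(1−p₂)] / (p₁ − p₂)²
  = (2.576 + 1.282)² · (0.32·0.68 + 0.42·0.58) / (-0.10)²
  = (3.858)² · (0.2176 + 0.2436) / 0.0100
  = 14.8842 · 0.4612 / 0.0100
  = 686.46
Design effect: 1.37 × 686.46 = 940.45.
Round up → n = 941 per group.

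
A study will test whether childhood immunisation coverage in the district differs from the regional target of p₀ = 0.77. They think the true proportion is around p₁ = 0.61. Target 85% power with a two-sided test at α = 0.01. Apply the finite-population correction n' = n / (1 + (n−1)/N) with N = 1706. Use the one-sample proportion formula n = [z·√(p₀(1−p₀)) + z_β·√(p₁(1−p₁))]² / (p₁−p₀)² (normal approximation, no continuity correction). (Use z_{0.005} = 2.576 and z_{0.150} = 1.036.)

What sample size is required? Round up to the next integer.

n = 94

n = [z_{α/2}·√(p₀q₀) + z_β·√(p₁q₁)]² / (p₁ − p₀)²
  = [2.576·√(0.77·0.23) + 1.036·√(0.61·0.39)]² / (-0.16)²
  = [2.576·0.4208 + 1.036·0.4877]² / 0.0256
  = [1.5894]² / 0.0256
  = 98.68
Finite-population correction (N = 1706): 98.68 / (1 + (98.68 − 1)/1706) = 93.33.
Round up → n = 94.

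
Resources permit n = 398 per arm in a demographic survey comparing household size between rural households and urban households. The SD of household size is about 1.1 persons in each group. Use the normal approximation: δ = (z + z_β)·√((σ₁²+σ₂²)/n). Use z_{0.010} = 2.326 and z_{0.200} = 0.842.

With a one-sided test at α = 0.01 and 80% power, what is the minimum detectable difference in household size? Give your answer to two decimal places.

δ = (z_α + z_β) · √((σ₁²+σ₂²)/n)
  = (2.326 + 0.842) · √(2.42/398)
  = 3.168 · √0.00608
  = 3.168 · 0.0780
  = 0.2470

Minimum detectable difference ≈ 0.25 persons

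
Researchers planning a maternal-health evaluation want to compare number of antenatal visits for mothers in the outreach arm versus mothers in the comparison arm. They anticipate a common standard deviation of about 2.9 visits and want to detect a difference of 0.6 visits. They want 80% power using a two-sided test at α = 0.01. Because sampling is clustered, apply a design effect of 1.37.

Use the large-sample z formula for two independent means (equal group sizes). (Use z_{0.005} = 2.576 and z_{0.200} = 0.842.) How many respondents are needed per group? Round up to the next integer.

n = (z_{α/2} + z_β)² · (σ₁² + σ₂²) / δ²
  = (2.576 + 0.842)² · (2·2.9² = 16.82) / 0.6²
  = 11.6827 · 16.82 / 0.36
  = 545.84
Design effect: 1.37 × 545.84 = 747.80.
Round up → n = 748 per group.

n = 748 per group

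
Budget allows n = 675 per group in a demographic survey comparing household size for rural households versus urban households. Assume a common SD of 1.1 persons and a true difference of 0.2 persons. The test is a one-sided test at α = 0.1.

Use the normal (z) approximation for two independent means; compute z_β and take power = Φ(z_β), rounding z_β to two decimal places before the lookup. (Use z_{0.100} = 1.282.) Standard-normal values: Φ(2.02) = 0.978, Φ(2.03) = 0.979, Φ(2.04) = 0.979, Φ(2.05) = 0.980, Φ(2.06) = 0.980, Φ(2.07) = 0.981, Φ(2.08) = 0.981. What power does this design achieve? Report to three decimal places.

z_β = δ·√(n/(σ₁²+σ₂²)) − z_α
    = 0.2 · √(675/2.42) − 1.282
    = 0.2 · 16.70107 − 1.282
    = 3.3402 − 1.282 = 2.0582 → 2.06
Power = Φ(2.06) = 0.980.

Power ≈ 0.980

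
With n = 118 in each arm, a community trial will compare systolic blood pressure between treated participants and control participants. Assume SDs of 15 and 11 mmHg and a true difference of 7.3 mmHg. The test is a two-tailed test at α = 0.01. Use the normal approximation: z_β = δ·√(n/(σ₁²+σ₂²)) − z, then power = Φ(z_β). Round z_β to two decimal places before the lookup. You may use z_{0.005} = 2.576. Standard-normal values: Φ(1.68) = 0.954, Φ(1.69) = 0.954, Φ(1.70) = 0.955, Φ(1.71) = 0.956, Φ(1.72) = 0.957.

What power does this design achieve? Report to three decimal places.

Power ≈ 0.954

z_β = δ·√(n/(σ₁²+σ₂²)) − z_{α/2}
    = 7.3 · √(118/346) − 2.576
    = 7.3 · 0.58399 − 2.576
    = 4.2631 − 2.576 = 1.6871 → 1.69
Power = Φ(1.69) = 0.954.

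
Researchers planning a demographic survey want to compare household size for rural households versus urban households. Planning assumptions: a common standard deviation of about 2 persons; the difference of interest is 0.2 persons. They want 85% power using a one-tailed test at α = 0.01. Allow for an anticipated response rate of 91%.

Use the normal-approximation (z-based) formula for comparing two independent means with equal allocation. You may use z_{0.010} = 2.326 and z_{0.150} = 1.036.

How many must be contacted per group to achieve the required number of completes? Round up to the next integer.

n = (z_α + z_β)² · (σ₁² + σ₂²) / δ²
  = (2.326 + 1.036)² · (2·2² = 8) / 0.2²
  = 11.3030 · 8 / 0.04
  = 2260.61
Adjust for 91% response: 2260.61 / 0.91 = 2484.19.
Round up → n = 2485 per group.

n = 2485 per group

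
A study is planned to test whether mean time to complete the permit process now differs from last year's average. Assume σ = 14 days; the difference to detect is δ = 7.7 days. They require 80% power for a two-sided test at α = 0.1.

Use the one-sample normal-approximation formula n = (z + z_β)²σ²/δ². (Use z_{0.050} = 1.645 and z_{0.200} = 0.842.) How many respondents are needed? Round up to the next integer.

n = 21

n = (z_{α/2} + z_β)² · σ² / δ²
  = (1.645 + 0.842)² · 14² / 7.7²
  = 6.1852 · 196 / 59.29
  = 20.45
Round up → n = 21.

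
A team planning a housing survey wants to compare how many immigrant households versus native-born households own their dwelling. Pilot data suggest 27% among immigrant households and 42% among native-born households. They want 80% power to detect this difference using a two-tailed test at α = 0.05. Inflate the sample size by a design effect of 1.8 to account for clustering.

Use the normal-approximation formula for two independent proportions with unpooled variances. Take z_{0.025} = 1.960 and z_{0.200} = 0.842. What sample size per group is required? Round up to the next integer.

n = (z_{α/2} + z_β)² · [p₁(1−p₁) + p₂(1−p₂)] / (p₁ − p₂)²
  = (1.960 + 0.842)² · (0.27·0.73 + 0.42·0.58) / (-0.15)²
  = (2.802)² · (0.1971 + 0.2436) / 0.0225
  = 7.8512 · 0.4407 / 0.0225
  = 153.78
Design effect: 1.8 × 153.78 = 276.80.
Round up → n = 277 per group.

n = 277 per group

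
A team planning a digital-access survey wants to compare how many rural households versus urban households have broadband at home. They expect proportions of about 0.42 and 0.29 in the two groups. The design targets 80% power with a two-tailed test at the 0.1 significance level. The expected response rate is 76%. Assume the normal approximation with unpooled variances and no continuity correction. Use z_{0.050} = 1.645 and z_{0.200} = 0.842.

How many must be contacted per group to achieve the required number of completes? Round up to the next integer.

n = 217 per group

n = (z_{α/2} + z_β)² · [p₁(1−p₁) + p₂(1−p₂)] / (p₁ − p₂)²
  = (1.645 + 0.842)² · (0.42·0.58 + 0.29·0.71) / (0.13)²
  = (2.487)² · (0.2436 + 0.2059) / 0.0169
  = 6.1852 · 0.4495 / 0.0169
  = 164.51
Adjust for 76% response: 164.51 / 0.76 = 216.46.
Round up → n = 217 per group.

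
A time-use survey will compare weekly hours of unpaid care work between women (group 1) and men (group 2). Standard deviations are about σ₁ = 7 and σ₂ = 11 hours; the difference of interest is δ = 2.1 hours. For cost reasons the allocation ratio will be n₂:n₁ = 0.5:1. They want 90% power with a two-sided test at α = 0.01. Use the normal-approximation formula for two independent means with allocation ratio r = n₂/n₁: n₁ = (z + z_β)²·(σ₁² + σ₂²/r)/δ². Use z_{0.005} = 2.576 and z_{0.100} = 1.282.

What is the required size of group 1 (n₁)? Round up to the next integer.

n₁ = (z_{α/2} + z_β)² · (σ₁² + σ₂²/r) / δ²
   = (2.576 + 1.282)² · (7² + 11²/0.5) / 2.1²
   = 14.8842 · (49 + 242) / 4.41
   = 14.8842 · 291 / 4.41
   = 982.15
Round up → n₁ = 983; n₂ = r·n₁ = 0.5 × 983 = 492.

n₁ = 983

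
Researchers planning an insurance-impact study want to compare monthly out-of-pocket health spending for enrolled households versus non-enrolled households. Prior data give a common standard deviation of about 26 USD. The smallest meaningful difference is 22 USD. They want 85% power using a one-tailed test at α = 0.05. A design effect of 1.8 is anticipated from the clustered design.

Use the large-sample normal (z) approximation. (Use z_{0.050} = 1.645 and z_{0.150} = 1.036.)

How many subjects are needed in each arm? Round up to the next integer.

n = (z_α + z_β)² · (σ₁² + σ₂²) / δ²
  = (1.645 + 1.036)² · (2·26² = 1352) / 22²
  = 7.1878 · 1352 / 484
  = 20.08
Design effect: 1.8 × 20.08 = 36.14.
Round up → n = 37 per group.

n = 37 per group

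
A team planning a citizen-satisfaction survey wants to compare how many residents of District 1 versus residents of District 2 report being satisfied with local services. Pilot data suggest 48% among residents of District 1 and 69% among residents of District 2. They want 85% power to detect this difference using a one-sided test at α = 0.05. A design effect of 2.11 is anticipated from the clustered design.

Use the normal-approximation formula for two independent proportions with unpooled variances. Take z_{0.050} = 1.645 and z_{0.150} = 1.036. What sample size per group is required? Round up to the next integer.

n = 160 per group

n = (z_α + z_β)² · [p₁(1−p₁) + p₂(1−p₂)] / (p₁ − p₂)²
  = (1.645 + 1.036)² · (0.48·0.52 + 0.69·0.31) / (-0.21)²
  = (2.681)² · (0.2496 + 0.2139) / 0.0441
  = 7.1878 · 0.4635 / 0.0441
  = 75.54
Design effect: 2.11 × 75.54 = 159.40.
Round up → n = 160 per group.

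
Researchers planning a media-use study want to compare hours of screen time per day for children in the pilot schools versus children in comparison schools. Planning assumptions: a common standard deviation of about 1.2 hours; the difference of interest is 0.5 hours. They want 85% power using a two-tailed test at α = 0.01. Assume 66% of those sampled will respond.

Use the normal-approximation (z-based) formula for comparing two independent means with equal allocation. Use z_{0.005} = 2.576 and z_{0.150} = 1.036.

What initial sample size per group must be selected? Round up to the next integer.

n = 228 per group

n = (z_{α/2} + z_β)² · (σ₁² + σ₂²) / δ²
  = (2.576 + 1.036)² · (2·1.2² = 2.88) / 0.5²
  = 13.0465 · 2.88 / 0.25
  = 150.30
Adjust for 66% response: 150.30 / 0.66 = 227.72.
Round up → n = 228 per group.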